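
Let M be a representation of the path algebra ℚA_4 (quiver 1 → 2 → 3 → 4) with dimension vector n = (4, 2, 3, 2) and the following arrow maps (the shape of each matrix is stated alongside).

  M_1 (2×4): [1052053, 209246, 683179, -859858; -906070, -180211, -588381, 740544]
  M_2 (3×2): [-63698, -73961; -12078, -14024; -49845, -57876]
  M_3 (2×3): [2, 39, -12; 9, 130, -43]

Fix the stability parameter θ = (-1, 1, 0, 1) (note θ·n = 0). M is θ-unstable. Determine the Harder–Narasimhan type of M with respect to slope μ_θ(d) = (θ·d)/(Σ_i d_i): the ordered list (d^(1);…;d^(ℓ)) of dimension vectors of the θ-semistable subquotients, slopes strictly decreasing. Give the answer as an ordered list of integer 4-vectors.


Barcode: M ≅ I[1,1]^2, I[1,4]^2, I[3,3]. HN layers by μ_θ (4 steps, strictly decreasing):
  μ^(1)=1; μ^(2)=1/2; μ^(3)=0; μ^(4)=-1

((0, 0, 0, 2); (0, 2, 2, 0); (0, 0, 1, 0); (4, 0, 0, 0))


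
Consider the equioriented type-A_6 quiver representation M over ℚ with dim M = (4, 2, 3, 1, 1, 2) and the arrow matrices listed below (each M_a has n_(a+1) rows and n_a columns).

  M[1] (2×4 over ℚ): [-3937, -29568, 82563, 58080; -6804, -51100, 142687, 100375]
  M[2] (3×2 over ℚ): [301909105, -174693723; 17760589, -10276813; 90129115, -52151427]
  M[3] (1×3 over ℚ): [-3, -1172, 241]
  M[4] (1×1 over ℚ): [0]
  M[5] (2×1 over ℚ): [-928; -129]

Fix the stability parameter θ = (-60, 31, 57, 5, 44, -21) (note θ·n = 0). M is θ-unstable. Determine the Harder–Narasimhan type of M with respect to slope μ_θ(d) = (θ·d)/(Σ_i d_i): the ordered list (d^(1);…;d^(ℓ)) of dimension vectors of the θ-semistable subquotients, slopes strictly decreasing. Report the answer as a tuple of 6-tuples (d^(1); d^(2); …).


Via rank(M_{q-1}∘⋯∘M_p): M ≅ I[1,1]^2, I[1,3], I[1,4], I[3,3], I[5,6], I[6,6].
μ_θ-semistable layers: μ^(1)=57; μ^(2)=31; μ^(3)=23/2; μ^(4)=-21; μ^(5)=-60

((0, 0, 2, 0, 0, 0); (0, 2, 1, 1, 0, 0); (0, 0, 0, 0, 1, 1); (0, 0, 0, 0, 0, 1); (4, 0, 0, 0, 0, 0))


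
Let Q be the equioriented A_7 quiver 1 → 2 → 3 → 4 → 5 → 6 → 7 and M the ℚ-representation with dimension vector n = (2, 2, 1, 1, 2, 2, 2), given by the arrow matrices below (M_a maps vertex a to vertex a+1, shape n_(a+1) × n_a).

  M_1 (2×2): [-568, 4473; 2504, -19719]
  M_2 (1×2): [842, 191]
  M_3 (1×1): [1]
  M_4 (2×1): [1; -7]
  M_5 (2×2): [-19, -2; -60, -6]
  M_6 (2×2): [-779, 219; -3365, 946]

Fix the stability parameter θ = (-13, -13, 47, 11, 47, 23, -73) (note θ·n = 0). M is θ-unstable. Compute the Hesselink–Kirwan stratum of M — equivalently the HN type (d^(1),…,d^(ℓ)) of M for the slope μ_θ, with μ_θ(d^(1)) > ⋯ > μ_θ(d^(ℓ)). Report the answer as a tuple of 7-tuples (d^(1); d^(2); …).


Barcode: M ≅ I[1,1], I[1,7], I[2,2], I[5,7]. HN layers by μ_θ (3 steps, strictly decreasing):
  μ^(1)=11; μ^(2)=-1; μ^(3)=-13

((0, 0, 1, 1, 1, 1, 1); (0, 0, 0, 0, 1, 1, 1); (2, 2, 0, 0, 0, 0, 0))


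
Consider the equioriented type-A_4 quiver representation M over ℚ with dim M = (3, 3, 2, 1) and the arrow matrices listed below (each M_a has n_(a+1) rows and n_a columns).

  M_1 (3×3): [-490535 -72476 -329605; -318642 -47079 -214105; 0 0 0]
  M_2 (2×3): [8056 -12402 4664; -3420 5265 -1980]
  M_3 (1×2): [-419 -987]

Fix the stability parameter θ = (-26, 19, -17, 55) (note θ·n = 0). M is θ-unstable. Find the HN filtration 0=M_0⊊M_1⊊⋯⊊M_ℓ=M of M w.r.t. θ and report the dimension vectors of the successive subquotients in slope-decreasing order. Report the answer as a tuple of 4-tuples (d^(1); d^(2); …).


Barcode: M ≅ I[1,1], I[1,2], I[1,4], I[2,2], I[3,3]. HN layers by μ_θ (5 steps, strictly decreasing):
  μ^(1)=55; μ^(2)=19; μ^(3)=1; μ^(4)=-17; μ^(5)=-26

((0, 0, 0, 1); (0, 2, 0, 0); (0, 1, 1, 0); (0, 0, 1, 0); (3, 0, 0, 0))


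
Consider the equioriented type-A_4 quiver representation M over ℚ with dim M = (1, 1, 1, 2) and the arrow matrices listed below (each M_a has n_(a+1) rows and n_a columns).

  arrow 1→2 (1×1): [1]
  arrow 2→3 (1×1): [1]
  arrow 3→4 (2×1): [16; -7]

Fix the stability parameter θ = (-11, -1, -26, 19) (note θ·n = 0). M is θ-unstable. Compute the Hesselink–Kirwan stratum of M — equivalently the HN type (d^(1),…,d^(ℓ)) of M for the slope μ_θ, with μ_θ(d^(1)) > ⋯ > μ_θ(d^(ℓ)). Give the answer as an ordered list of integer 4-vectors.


Interval decomposition of M: I[1,4], I[4,4].
HN type (ℓ=2): μ^(1)=19; μ^(2)=-38/3

((0, 0, 0, 2); (1, 1, 1, 0))


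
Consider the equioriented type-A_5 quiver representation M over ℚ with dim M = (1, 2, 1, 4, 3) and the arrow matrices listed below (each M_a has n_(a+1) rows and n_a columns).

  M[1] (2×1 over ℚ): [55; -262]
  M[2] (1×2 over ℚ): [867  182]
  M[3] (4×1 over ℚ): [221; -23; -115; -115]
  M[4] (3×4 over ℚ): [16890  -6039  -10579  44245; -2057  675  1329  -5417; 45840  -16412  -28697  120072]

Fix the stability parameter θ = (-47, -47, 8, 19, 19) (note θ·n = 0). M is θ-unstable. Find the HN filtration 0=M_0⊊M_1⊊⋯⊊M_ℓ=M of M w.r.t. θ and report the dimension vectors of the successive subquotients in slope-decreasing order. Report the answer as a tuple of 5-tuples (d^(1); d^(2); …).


Barcode: M ≅ I[1,5], I[2,2], I[4,4], I[4,5]^2. HN layers by μ_θ (3 steps, strictly decreasing):
  μ^(1)=19; μ^(2)=8; μ^(3)=-47

((0, 0, 0, 4, 3); (0, 0, 1, 0, 0); (1, 2, 0, 0, 0))


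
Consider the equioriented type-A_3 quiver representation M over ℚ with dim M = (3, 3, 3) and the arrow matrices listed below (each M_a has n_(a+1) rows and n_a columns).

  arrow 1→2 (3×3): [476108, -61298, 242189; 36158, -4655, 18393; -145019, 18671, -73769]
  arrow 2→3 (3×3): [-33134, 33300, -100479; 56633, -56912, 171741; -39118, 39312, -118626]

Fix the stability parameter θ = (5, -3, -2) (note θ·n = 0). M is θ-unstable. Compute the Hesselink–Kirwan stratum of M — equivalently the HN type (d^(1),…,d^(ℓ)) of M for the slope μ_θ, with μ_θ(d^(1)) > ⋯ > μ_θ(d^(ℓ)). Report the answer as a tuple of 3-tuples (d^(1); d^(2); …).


Barcode: M ≅ I[1,2], I[1,3]^2, I[3,3]. HN layers by μ_θ (3 steps, strictly decreasing):
  μ^(1)=1; μ^(2)=0; μ^(3)=-2

((1, 1, 0); (2, 2, 2); (0, 0, 1))


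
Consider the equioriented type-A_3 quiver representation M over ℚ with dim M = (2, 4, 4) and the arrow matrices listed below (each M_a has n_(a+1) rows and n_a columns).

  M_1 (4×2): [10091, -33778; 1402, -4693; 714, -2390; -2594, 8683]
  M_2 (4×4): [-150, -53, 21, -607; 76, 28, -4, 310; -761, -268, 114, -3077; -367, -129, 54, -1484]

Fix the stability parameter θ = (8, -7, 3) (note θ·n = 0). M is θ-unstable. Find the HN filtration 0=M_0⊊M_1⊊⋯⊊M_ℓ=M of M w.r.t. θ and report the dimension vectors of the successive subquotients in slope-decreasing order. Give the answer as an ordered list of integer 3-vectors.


Via rank(M_{q-1}∘⋯∘M_p): M ≅ I[1,3]^2, I[2,3]^2.
μ_θ-semistable layers: μ^(1)=3; μ^(2)=1/2; μ^(3)=-7

((0, 0, 4); (2, 2, 0); (0, 2, 0))


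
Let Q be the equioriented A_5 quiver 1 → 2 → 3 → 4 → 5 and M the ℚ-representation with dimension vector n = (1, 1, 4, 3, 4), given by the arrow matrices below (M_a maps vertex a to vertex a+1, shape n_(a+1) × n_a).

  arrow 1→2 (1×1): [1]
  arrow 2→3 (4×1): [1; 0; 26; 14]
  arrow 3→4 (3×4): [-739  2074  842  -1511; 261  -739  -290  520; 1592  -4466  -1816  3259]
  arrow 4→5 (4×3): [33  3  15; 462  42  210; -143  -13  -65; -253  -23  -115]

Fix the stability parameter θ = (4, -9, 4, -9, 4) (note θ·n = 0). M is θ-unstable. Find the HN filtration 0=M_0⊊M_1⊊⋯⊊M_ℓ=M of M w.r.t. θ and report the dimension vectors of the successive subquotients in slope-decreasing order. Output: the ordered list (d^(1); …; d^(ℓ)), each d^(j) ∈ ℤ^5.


Barcode: M ≅ I[1,4], I[3,3], I[3,4], I[3,5], I[5,5]^3. HN layers by μ_θ (2 steps, strictly decreasing):
  μ^(1)=4; μ^(2)=-5/2

((0, 0, 1, 0, 4); (1, 1, 3, 3, 0))


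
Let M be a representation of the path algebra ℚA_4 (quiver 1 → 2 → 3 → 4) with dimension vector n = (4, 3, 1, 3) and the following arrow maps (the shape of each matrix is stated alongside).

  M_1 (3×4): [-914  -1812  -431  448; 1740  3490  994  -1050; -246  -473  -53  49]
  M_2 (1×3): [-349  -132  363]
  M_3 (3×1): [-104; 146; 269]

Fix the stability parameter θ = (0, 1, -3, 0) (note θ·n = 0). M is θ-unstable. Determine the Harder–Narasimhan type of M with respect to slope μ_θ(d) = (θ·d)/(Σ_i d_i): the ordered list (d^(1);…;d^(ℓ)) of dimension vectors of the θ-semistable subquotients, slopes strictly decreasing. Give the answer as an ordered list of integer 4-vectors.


Barcode: M ≅ I[1,1], I[1,2]^2, I[1,4], I[4,4]^2. HN layers by μ_θ (3 steps, strictly decreasing):
  μ^(1)=1; μ^(2)=0; μ^(3)=-2/3

((0, 2, 0, 0); (3, 0, 0, 3); (1, 1, 1, 0))


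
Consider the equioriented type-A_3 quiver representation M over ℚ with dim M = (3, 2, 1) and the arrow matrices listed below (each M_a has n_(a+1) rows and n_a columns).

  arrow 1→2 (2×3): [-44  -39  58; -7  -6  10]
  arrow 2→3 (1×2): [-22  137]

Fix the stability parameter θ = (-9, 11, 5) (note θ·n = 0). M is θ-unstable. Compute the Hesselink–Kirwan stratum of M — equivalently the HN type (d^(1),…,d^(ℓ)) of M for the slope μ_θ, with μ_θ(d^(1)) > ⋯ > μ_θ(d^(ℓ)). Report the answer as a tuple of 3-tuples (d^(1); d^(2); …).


Barcode: M ≅ I[1,1], I[1,2], I[1,3]. HN layers by μ_θ (3 steps, strictly decreasing):
  μ^(1)=11; μ^(2)=8; μ^(3)=-9

((0, 1, 0); (0, 1, 1); (3, 0, 0))


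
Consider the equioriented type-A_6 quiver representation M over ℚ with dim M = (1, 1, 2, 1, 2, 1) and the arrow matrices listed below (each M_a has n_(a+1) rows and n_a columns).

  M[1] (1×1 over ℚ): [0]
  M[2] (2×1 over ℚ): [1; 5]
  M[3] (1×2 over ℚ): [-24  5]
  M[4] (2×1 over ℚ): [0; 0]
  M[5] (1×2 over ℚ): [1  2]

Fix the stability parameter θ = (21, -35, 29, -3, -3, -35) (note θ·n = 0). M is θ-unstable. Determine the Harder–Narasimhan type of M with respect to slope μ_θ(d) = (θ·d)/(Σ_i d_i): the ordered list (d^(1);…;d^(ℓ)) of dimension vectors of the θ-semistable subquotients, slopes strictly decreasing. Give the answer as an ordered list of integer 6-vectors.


Via rank(M_{q-1}∘⋯∘M_p): M ≅ I[1,1], I[2,4], I[3,3], I[5,5], I[5,6].
μ_θ-semistable layers: μ^(1)=29; μ^(2)=21; μ^(3)=13; μ^(4)=-3; μ^(5)=-19; μ^(6)=-35

((0, 0, 1, 0, 0, 0); (1, 0, 0, 0, 0, 0); (0, 0, 1, 1, 0, 0); (0, 0, 0, 0, 1, 0); (0, 0, 0, 0, 1, 1); (0, 1, 0, 0, 0, 0))


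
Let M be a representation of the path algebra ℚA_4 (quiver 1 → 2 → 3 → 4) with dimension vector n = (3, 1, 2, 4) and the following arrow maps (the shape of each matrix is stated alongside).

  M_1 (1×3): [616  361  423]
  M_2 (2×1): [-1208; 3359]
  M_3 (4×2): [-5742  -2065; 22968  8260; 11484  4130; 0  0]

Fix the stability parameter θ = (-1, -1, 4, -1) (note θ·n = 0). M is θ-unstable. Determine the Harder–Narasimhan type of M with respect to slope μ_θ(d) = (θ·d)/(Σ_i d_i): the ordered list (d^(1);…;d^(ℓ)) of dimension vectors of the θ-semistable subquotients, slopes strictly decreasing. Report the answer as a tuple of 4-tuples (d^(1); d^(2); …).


Barcode: M ≅ I[1,1]^2, I[1,4], I[3,3], I[4,4]^3. HN layers by μ_θ (3 steps, strictly decreasing):
  μ^(1)=4; μ^(2)=3/2; μ^(3)=-1

((0, 0, 1, 0); (0, 0, 1, 1); (3, 1, 0, 3))


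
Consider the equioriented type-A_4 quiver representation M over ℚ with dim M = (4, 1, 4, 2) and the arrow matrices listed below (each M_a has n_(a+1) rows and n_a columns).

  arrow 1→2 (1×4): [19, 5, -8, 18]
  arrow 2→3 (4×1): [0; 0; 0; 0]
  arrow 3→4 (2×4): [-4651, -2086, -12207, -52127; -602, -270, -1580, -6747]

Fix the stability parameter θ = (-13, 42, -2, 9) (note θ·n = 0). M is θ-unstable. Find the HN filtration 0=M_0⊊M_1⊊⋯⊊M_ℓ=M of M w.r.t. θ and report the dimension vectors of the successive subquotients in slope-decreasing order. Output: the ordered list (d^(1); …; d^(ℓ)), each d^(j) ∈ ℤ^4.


Via rank(M_{q-1}∘⋯∘M_p): M ≅ I[1,1]^3, I[1,2], I[3,3]^2, I[3,4]^2.
μ_θ-semistable layers: μ^(1)=42; μ^(2)=9; μ^(3)=-2; μ^(4)=-13

((0, 1, 0, 0); (0, 0, 0, 2); (0, 0, 4, 0); (4, 0, 0, 0))


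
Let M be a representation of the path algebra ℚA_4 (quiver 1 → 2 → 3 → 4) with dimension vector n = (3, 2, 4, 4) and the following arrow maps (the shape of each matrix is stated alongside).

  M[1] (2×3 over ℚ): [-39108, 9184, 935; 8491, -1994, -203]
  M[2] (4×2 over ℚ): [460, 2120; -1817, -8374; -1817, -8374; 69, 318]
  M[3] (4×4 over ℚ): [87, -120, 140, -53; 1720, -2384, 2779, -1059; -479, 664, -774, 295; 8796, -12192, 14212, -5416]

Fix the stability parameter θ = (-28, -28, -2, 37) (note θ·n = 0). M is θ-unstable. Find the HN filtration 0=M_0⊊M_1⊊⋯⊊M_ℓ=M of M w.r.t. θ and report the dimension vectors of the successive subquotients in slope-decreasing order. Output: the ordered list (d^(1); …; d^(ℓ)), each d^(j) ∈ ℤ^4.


Interval decomposition of M: I[1,1], I[1,2], I[1,4], I[3,3]^2, I[3,4], I[4,4]^2.
HN type (ℓ=3): μ^(1)=37; μ^(2)=-2; μ^(3)=-28

((0, 0, 0, 4); (0, 0, 4, 0); (3, 2, 0, 0))


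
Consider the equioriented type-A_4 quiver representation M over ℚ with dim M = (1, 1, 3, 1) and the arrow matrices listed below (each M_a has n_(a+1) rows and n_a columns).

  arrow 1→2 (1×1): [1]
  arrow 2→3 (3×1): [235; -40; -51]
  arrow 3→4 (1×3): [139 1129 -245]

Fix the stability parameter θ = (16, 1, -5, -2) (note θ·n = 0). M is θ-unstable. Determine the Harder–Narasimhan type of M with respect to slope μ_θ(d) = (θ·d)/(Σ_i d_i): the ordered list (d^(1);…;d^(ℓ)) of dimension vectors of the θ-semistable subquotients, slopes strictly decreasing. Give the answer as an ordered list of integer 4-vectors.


Interval decomposition of M: I[1,3], I[3,3], I[3,4].
HN type (ℓ=3): μ^(1)=4; μ^(2)=-2; μ^(3)=-5

((1, 1, 1, 0); (0, 0, 0, 1); (0, 0, 2, 0))


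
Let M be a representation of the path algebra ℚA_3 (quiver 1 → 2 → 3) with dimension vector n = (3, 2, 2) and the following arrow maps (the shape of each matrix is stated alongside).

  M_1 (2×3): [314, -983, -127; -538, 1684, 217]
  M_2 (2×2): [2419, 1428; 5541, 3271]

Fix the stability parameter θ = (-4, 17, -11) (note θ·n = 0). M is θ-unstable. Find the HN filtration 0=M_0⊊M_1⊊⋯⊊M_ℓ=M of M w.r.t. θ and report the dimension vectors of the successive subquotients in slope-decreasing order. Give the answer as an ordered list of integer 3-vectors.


Via rank(M_{q-1}∘⋯∘M_p): M ≅ I[1,1], I[1,3]^2.
μ_θ-semistable layers: μ^(1)=3; μ^(2)=-4

((0, 2, 2); (3, 0, 0))


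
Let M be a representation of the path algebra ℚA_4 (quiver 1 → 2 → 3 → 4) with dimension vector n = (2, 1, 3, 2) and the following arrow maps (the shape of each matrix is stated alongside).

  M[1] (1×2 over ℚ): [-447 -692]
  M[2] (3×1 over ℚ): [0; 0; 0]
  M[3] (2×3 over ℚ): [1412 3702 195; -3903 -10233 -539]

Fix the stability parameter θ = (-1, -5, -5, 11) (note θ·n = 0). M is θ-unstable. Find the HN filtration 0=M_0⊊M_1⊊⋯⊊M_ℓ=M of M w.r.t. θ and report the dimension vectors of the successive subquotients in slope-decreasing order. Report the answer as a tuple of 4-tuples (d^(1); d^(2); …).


Interval decomposition of M: I[1,1], I[1,2], I[3,3], I[3,4]^2.
HN type (ℓ=4): μ^(1)=11; μ^(2)=-1; μ^(3)=-3; μ^(4)=-5

((0, 0, 0, 2); (1, 0, 0, 0); (1, 1, 0, 0); (0, 0, 3, 0))


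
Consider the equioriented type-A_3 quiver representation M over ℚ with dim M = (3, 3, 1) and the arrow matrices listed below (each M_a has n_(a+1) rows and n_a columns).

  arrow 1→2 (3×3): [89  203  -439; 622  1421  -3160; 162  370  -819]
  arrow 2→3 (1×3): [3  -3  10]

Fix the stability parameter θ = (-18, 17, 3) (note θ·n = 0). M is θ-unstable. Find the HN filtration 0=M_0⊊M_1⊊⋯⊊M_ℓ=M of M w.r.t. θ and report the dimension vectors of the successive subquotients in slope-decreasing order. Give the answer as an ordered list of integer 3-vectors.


Barcode: M ≅ I[1,2]^2, I[1,3]. HN layers by μ_θ (3 steps, strictly decreasing):
  μ^(1)=17; μ^(2)=10; μ^(3)=-18

((0, 2, 0); (0, 1, 1); (3, 0, 0))


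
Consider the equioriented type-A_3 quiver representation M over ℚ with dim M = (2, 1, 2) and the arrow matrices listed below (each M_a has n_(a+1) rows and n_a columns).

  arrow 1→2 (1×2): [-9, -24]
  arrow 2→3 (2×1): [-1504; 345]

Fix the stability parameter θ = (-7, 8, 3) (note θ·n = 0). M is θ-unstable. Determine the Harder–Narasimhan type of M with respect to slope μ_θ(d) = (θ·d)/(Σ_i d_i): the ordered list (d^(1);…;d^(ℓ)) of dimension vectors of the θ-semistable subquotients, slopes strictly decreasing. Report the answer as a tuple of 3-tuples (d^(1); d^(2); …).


Via rank(M_{q-1}∘⋯∘M_p): M ≅ I[1,1], I[1,3], I[3,3].
μ_θ-semistable layers: μ^(1)=11/2; μ^(2)=3; μ^(3)=-7

((0, 1, 1); (0, 0, 1); (2, 0, 0))


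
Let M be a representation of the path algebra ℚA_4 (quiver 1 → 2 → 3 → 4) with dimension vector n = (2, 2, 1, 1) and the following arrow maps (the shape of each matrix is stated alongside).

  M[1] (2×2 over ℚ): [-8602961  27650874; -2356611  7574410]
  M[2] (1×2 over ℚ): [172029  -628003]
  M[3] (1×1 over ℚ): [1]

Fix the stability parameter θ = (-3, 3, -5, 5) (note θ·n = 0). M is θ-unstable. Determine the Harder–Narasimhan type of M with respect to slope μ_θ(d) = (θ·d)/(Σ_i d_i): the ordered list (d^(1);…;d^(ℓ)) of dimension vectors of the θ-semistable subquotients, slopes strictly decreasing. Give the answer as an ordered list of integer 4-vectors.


Via rank(M_{q-1}∘⋯∘M_p): M ≅ I[1,2], I[1,4].
μ_θ-semistable layers: μ^(1)=5; μ^(2)=3; μ^(3)=-1; μ^(4)=-3

((0, 0, 0, 1); (0, 1, 0, 0); (0, 1, 1, 0); (2, 0, 0, 0))


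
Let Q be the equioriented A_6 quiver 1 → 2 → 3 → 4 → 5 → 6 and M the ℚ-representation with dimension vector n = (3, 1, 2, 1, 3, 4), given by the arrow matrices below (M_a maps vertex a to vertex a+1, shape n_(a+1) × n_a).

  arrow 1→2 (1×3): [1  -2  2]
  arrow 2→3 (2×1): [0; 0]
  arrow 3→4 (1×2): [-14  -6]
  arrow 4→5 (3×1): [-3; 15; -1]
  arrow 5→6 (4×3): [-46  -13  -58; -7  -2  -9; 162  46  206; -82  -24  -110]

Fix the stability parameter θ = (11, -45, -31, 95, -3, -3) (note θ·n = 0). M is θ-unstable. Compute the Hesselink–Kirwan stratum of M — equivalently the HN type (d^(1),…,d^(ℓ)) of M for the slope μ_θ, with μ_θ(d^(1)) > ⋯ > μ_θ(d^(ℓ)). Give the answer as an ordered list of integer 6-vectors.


Barcode: M ≅ I[1,1]^2, I[1,2], I[3,3], I[3,6], I[5,5], I[5,6], I[6,6]^2. HN layers by μ_θ (5 steps, strictly decreasing):
  μ^(1)=89/3; μ^(2)=11; μ^(3)=-3; μ^(4)=-17; μ^(5)=-31

((0, 0, 0, 1, 1, 1); (2, 0, 0, 0, 0, 0); (0, 0, 0, 0, 2, 3); (1, 1, 0, 0, 0, 0); (0, 0, 2, 0, 0, 0))


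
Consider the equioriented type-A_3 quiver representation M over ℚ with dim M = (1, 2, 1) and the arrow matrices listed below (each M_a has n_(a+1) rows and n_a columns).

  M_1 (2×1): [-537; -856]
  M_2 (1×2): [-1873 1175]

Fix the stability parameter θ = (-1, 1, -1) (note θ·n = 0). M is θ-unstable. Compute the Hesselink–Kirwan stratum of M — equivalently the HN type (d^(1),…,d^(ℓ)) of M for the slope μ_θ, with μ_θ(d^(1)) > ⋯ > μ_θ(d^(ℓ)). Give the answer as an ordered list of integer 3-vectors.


Via rank(M_{q-1}∘⋯∘M_p): M ≅ I[1,3], I[2,2].
μ_θ-semistable layers: μ^(1)=1; μ^(2)=0; μ^(3)=-1

((0, 1, 0); (0, 1, 1); (1, 0, 0))


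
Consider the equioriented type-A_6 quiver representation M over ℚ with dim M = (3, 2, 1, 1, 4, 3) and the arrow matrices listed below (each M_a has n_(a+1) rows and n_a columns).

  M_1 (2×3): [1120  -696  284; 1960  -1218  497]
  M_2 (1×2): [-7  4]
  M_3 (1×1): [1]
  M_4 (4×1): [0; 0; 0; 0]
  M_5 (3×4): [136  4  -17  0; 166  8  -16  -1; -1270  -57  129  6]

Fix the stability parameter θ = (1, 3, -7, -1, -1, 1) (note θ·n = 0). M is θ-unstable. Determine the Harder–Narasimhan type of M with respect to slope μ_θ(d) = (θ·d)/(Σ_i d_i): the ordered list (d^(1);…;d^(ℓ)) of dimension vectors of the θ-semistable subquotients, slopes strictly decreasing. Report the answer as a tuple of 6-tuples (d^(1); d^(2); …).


Via rank(M_{q-1}∘⋯∘M_p): M ≅ I[1,1]^2, I[1,2], I[2,4], I[5,5], I[5,6]^3.
μ_θ-semistable layers: μ^(1)=3; μ^(2)=1; μ^(3)=-1; μ^(4)=-2

((0, 1, 0, 0, 0, 0); (3, 0, 0, 0, 0, 3); (0, 0, 0, 1, 4, 0); (0, 1, 1, 0, 0, 0))


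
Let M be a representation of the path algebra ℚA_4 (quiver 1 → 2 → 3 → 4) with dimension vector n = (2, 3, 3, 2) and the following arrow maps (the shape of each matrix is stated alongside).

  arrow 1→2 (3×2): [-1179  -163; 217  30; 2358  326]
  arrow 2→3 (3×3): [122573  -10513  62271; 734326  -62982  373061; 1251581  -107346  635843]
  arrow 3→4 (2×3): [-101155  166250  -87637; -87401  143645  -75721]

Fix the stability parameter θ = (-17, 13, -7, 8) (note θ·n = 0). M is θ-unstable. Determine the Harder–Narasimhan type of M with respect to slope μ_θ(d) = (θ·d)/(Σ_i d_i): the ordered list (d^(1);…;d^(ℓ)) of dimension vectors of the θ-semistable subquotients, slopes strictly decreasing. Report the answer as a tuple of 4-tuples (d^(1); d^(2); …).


Via rank(M_{q-1}∘⋯∘M_p): M ≅ I[1,4]^2, I[2,3].
μ_θ-semistable layers: μ^(1)=8; μ^(2)=3; μ^(3)=-17

((0, 0, 0, 2); (0, 3, 3, 0); (2, 0, 0, 0))


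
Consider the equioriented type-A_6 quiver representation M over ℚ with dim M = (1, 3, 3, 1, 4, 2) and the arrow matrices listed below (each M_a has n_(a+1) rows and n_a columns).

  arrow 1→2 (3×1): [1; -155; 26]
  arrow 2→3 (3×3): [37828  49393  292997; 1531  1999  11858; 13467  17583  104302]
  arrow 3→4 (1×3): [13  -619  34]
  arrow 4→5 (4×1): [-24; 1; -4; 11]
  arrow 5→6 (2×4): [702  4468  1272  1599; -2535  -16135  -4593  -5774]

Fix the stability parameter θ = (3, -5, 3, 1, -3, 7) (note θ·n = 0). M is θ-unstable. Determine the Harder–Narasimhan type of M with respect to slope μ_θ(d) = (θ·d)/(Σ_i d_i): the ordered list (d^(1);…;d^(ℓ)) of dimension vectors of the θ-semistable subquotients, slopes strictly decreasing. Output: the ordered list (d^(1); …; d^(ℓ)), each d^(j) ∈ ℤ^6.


Barcode: M ≅ I[1,6], I[2,3]^2, I[5,5]^2, I[5,6]. HN layers by μ_θ (6 steps, strictly decreasing):
  μ^(1)=7; μ^(2)=3; μ^(3)=1/3; μ^(4)=-1; μ^(5)=-3; μ^(6)=-5

((0, 0, 0, 0, 0, 2); (0, 0, 2, 0, 0, 0); (0, 0, 1, 1, 1, 0); (1, 1, 0, 0, 0, 0); (0, 0, 0, 0, 3, 0); (0, 2, 0, 0, 0, 0))


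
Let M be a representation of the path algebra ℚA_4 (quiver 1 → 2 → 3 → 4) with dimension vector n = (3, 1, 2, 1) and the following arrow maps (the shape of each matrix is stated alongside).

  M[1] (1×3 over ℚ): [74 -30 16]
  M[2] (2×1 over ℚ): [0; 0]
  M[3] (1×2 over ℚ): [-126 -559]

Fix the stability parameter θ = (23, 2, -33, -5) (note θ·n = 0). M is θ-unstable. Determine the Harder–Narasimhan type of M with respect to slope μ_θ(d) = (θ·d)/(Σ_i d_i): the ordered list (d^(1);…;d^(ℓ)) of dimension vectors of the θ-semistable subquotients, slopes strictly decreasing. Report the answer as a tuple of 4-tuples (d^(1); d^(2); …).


Barcode: M ≅ I[1,1]^2, I[1,2], I[3,3], I[3,4]. HN layers by μ_θ (4 steps, strictly decreasing):
  μ^(1)=23; μ^(2)=25/2; μ^(3)=-5; μ^(4)=-33

((2, 0, 0, 0); (1, 1, 0, 0); (0, 0, 0, 1); (0, 0, 2, 0))


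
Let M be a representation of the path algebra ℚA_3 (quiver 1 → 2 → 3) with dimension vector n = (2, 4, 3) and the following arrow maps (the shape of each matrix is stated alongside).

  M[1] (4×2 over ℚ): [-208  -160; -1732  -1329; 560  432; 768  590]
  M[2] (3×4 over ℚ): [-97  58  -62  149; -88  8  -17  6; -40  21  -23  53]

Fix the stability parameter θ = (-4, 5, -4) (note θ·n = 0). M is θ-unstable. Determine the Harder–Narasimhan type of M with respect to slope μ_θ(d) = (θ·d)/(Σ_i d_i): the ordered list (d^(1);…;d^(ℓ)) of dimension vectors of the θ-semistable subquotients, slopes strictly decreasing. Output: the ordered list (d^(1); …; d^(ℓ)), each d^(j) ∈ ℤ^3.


Barcode: M ≅ I[1,3]^2, I[2,2], I[2,3]. HN layers by μ_θ (3 steps, strictly decreasing):
  μ^(1)=5; μ^(2)=1/2; μ^(3)=-4

((0, 1, 0); (0, 3, 3); (2, 0, 0))


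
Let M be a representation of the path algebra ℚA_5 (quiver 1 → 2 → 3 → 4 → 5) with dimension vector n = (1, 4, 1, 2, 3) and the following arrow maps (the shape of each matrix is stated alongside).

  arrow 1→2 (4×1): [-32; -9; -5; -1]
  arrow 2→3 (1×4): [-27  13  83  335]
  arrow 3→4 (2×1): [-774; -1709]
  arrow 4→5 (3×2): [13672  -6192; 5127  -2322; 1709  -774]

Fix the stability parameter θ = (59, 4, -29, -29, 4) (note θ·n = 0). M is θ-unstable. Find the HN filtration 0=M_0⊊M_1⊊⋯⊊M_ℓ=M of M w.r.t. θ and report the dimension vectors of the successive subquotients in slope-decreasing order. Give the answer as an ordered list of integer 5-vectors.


Interval decomposition of M: I[1,4], I[2,2]^3, I[4,5], I[5,5]^2.
HN type (ℓ=3): μ^(1)=4; μ^(2)=5/4; μ^(3)=-29

((0, 3, 0, 0, 3); (1, 1, 1, 1, 0); (0, 0, 0, 1, 0))


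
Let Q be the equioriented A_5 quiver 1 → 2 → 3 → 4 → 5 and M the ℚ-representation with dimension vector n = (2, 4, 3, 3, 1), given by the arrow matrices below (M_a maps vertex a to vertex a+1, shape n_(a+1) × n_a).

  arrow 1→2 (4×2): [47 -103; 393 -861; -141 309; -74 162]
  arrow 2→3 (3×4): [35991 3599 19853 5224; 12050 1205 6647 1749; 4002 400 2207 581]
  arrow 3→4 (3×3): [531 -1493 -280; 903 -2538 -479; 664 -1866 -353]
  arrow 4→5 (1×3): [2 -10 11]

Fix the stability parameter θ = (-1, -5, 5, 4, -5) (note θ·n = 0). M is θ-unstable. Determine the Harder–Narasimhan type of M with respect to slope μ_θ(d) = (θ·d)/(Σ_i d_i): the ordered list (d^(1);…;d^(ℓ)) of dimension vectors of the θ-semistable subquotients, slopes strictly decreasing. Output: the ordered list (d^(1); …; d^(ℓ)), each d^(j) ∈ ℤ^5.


Interval decomposition of M: I[1,4], I[1,5], I[2,2], I[2,4].
HN type (ℓ=4): μ^(1)=9/2; μ^(2)=4/3; μ^(3)=-3; μ^(4)=-5

((0, 0, 2, 2, 0); (0, 0, 1, 1, 1); (2, 2, 0, 0, 0); (0, 2, 0, 0, 0))


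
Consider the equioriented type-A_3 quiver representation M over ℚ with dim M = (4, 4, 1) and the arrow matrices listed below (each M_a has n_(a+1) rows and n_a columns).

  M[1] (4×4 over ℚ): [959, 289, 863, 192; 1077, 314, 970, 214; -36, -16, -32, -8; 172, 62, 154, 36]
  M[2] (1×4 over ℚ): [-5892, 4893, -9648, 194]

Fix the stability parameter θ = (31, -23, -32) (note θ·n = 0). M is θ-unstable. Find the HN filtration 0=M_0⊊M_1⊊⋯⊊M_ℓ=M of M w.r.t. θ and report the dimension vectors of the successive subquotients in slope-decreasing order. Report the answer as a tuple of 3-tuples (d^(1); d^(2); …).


Interval decomposition of M: I[1,1]^2, I[1,2], I[1,3], I[2,2]^2.
HN type (ℓ=4): μ^(1)=31; μ^(2)=4; μ^(3)=-8; μ^(4)=-23

((2, 0, 0); (1, 1, 0); (1, 1, 1); (0, 2, 0))


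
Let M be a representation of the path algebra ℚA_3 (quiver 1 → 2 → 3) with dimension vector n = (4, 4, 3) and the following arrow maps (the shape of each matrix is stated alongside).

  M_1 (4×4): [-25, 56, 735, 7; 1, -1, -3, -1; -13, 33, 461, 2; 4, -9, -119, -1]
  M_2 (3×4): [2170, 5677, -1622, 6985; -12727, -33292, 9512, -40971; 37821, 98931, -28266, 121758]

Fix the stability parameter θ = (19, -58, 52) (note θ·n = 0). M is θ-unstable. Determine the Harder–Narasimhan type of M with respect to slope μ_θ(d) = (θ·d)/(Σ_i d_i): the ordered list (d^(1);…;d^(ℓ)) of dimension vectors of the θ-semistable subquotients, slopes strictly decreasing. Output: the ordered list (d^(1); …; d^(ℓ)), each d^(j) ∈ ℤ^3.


Via rank(M_{q-1}∘⋯∘M_p): M ≅ I[1,2]^2, I[1,3]^2, I[3,3].
μ_θ-semistable layers: μ^(1)=52; μ^(2)=-39/2

((0, 0, 3); (4, 4, 0))


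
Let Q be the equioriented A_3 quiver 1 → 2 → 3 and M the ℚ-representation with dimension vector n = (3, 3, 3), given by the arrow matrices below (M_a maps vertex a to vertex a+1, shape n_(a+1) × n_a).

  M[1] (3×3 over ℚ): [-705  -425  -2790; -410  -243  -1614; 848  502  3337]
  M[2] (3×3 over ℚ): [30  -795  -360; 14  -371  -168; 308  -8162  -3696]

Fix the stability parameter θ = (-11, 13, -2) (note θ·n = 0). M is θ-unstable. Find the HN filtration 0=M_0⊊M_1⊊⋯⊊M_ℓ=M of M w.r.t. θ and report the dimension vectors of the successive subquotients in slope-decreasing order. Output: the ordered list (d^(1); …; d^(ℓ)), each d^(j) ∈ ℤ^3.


Barcode: M ≅ I[1,2]^2, I[1,3], I[3,3]^2. HN layers by μ_θ (4 steps, strictly decreasing):
  μ^(1)=13; μ^(2)=11/2; μ^(3)=-2; μ^(4)=-11

((0, 2, 0); (0, 1, 1); (0, 0, 2); (3, 0, 0))


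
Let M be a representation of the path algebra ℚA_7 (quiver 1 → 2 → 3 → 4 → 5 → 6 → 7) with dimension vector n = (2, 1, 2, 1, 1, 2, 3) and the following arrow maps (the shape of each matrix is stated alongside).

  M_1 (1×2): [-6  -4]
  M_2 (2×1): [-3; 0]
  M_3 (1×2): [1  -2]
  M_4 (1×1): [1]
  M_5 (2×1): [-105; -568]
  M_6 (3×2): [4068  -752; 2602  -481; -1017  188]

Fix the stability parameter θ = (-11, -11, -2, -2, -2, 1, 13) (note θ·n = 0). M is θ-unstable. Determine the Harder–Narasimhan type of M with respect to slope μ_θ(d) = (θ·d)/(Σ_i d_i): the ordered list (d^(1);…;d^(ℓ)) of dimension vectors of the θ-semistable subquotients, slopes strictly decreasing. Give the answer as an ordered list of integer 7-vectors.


Interval decomposition of M: I[1,1], I[1,7], I[3,3], I[6,7], I[7,7].
HN type (ℓ=4): μ^(1)=13; μ^(2)=1; μ^(3)=-2; μ^(4)=-11

((0, 0, 0, 0, 0, 0, 3); (0, 0, 0, 0, 0, 2, 0); (0, 0, 2, 1, 1, 0, 0); (2, 1, 0, 0, 0, 0, 0))


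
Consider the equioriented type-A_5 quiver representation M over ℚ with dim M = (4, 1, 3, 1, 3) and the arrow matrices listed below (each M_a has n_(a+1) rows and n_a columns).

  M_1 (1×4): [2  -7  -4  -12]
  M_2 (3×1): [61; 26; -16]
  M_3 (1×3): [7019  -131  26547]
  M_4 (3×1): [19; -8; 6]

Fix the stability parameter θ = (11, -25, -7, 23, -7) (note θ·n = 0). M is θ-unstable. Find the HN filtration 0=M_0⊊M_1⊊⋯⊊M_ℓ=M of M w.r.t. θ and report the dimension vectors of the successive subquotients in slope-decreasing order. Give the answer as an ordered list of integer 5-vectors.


Via rank(M_{q-1}∘⋯∘M_p): M ≅ I[1,1]^3, I[1,5], I[3,3]^2, I[5,5]^2.
μ_θ-semistable layers: μ^(1)=11; μ^(2)=8; μ^(3)=-7

((3, 0, 0, 0, 0); (0, 0, 0, 1, 1); (1, 1, 3, 0, 2))


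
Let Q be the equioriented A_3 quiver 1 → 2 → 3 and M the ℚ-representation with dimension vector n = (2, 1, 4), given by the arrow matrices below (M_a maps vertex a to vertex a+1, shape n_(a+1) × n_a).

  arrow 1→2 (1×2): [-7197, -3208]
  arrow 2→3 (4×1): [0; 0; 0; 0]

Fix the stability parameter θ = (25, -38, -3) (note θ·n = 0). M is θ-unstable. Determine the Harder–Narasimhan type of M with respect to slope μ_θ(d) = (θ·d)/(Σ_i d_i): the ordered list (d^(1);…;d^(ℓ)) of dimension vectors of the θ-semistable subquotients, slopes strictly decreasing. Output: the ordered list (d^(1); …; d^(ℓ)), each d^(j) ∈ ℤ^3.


Barcode: M ≅ I[1,1], I[1,2], I[3,3]^4. HN layers by μ_θ (3 steps, strictly decreasing):
  μ^(1)=25; μ^(2)=-3; μ^(3)=-13/2

((1, 0, 0); (0, 0, 4); (1, 1, 0))


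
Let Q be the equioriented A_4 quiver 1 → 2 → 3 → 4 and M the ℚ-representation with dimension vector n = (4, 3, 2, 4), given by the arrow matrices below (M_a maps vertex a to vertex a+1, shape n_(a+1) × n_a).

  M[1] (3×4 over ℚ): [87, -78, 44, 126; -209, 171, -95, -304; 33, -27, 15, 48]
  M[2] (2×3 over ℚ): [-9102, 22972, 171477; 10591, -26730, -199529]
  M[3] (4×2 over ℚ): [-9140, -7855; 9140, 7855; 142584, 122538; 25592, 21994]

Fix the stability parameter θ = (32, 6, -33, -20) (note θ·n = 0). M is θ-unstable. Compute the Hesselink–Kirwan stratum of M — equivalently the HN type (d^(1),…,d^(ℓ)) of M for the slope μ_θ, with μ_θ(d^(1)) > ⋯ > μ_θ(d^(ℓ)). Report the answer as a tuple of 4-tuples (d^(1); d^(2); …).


Barcode: M ≅ I[1,1]^2, I[1,3], I[1,4], I[2,2], I[4,4]^3. HN layers by μ_θ (5 steps, strictly decreasing):
  μ^(1)=32; μ^(2)=6; μ^(3)=5/3; μ^(4)=-15/4; μ^(5)=-20

((2, 0, 0, 0); (0, 1, 0, 0); (1, 1, 1, 0); (1, 1, 1, 1); (0, 0, 0, 3))


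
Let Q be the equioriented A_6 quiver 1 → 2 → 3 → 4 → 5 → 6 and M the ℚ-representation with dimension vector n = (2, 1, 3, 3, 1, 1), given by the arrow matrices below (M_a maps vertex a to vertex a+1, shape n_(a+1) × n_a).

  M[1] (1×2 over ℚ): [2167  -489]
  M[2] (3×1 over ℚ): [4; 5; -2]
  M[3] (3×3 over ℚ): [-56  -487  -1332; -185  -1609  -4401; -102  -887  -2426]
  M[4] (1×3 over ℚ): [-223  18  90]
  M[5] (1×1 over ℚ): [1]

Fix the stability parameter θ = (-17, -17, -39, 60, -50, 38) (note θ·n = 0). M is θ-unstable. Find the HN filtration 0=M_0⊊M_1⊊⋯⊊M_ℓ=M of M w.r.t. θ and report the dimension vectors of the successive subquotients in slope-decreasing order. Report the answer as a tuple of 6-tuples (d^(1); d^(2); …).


Interval decomposition of M: I[1,1], I[1,6], I[3,3], I[3,4], I[4,4].
HN type (ℓ=6): μ^(1)=60; μ^(2)=38; μ^(3)=5; μ^(4)=-17; μ^(5)=-73/3; μ^(6)=-39

((0, 0, 0, 2, 0, 0); (0, 0, 0, 0, 0, 1); (0, 0, 0, 1, 1, 0); (1, 0, 0, 0, 0, 0); (1, 1, 1, 0, 0, 0); (0, 0, 2, 0, 0, 0))


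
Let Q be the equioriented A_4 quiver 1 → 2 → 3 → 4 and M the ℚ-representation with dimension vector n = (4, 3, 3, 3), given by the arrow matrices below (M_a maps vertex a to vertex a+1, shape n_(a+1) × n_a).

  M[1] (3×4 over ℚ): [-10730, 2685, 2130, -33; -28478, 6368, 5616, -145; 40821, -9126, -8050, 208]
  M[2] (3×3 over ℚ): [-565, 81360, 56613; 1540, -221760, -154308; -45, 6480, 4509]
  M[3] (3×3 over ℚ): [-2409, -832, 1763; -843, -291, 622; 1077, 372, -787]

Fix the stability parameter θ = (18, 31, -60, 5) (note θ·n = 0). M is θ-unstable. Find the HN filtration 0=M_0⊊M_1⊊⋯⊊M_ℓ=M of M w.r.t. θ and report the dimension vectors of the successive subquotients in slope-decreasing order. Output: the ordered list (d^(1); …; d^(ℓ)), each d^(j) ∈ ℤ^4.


Via rank(M_{q-1}∘⋯∘M_p): M ≅ I[1,1], I[1,2]^2, I[1,4], I[3,3], I[3,4], I[4,4].
μ_θ-semistable layers: μ^(1)=31; μ^(2)=18; μ^(3)=5; μ^(4)=-11/3; μ^(5)=-60

((0, 2, 0, 0); (3, 0, 0, 0); (0, 0, 0, 3); (1, 1, 1, 0); (0, 0, 2, 0))


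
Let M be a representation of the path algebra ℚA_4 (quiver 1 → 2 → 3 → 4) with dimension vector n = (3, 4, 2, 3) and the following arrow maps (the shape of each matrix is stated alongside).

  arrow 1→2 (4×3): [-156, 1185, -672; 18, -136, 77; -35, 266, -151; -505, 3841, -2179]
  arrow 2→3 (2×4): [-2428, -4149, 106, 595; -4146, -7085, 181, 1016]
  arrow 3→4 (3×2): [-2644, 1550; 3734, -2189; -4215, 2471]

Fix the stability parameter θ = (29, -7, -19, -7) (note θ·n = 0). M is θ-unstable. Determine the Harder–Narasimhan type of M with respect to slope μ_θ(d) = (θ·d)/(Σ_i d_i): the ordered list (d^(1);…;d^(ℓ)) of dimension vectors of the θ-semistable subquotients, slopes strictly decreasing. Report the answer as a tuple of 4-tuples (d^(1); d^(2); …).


Via rank(M_{q-1}∘⋯∘M_p): M ≅ I[1,2], I[1,4]^2, I[2,2], I[4,4].
μ_θ-semistable layers: μ^(1)=11; μ^(2)=-1; μ^(3)=-7

((1, 1, 0, 0); (2, 2, 2, 2); (0, 1, 0, 1))


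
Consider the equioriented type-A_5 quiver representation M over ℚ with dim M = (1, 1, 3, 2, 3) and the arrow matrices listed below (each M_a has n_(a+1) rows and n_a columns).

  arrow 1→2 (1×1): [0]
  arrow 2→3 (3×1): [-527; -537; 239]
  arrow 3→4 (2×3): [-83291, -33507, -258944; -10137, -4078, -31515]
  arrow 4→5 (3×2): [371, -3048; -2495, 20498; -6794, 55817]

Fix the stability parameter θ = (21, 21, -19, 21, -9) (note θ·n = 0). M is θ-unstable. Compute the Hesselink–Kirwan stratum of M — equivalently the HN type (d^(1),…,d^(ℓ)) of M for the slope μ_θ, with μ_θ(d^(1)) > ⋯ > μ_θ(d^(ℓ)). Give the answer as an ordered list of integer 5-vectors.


Via rank(M_{q-1}∘⋯∘M_p): M ≅ I[1,1], I[2,3], I[3,5]^2, I[5,5].
μ_θ-semistable layers: μ^(1)=21; μ^(2)=6; μ^(3)=1; μ^(4)=-9; μ^(5)=-19

((1, 0, 0, 0, 0); (0, 0, 0, 2, 2); (0, 1, 1, 0, 0); (0, 0, 0, 0, 1); (0, 0, 2, 0, 0))


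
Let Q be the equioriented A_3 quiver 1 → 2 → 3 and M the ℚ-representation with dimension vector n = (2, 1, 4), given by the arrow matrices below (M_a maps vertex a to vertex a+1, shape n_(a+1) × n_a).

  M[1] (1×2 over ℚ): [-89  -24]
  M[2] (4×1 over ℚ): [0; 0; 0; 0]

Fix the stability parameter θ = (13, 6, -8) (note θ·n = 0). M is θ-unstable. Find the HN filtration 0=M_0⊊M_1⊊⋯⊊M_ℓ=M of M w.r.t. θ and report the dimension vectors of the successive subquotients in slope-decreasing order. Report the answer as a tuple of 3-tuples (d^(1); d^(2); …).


Via rank(M_{q-1}∘⋯∘M_p): M ≅ I[1,1], I[1,2], I[3,3]^4.
μ_θ-semistable layers: μ^(1)=13; μ^(2)=19/2; μ^(3)=-8

((1, 0, 0); (1, 1, 0); (0, 0, 4))


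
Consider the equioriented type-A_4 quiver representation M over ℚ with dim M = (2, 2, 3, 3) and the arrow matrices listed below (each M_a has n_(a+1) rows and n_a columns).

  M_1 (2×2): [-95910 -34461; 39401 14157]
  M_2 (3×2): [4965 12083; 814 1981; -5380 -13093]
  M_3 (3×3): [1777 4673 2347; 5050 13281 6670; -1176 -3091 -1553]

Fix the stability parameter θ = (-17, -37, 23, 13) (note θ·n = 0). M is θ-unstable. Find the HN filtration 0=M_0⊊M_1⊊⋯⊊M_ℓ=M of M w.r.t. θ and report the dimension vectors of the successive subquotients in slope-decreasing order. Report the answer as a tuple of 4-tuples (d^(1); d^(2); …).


Via rank(M_{q-1}∘⋯∘M_p): M ≅ I[1,4]^2, I[3,4].
μ_θ-semistable layers: μ^(1)=18; μ^(2)=-27

((0, 0, 3, 3); (2, 2, 0, 0))


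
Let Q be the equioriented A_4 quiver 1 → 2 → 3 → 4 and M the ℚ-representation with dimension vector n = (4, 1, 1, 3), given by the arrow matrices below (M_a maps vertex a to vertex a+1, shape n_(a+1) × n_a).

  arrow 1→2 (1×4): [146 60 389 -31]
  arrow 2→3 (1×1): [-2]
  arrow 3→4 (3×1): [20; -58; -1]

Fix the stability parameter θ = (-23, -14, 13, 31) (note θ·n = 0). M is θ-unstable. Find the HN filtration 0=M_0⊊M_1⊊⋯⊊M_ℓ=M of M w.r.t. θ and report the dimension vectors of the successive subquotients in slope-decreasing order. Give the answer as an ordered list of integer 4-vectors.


Interval decomposition of M: I[1,1]^3, I[1,4], I[4,4]^2.
HN type (ℓ=4): μ^(1)=31; μ^(2)=13; μ^(3)=-14; μ^(4)=-23

((0, 0, 0, 3); (0, 0, 1, 0); (0, 1, 0, 0); (4, 0, 0, 0))


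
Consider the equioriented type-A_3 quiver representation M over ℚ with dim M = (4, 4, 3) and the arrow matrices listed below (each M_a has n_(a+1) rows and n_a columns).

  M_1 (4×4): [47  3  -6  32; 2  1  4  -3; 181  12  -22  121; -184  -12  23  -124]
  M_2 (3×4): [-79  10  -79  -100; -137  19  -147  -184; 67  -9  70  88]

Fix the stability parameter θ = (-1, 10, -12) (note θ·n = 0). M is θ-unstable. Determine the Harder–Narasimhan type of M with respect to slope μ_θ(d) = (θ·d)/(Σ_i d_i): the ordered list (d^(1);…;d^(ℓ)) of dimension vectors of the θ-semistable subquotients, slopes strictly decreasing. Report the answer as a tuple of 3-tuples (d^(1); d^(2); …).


Interval decomposition of M: I[1,1], I[1,3]^3, I[2,2].
HN type (ℓ=2): μ^(1)=10; μ^(2)=-1

((0, 1, 0); (4, 3, 3))


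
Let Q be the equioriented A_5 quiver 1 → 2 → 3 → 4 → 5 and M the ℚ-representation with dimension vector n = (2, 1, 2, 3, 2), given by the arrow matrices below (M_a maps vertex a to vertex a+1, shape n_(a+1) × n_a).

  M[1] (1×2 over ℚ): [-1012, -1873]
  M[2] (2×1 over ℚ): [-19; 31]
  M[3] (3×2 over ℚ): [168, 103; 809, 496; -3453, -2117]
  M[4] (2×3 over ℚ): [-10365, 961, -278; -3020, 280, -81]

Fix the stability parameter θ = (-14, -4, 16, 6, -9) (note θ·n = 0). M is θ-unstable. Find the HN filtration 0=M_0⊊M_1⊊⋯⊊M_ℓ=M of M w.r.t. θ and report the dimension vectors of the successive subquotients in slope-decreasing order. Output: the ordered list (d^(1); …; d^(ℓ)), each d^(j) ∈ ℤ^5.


Via rank(M_{q-1}∘⋯∘M_p): M ≅ I[1,1], I[1,4], I[3,5], I[4,5].
μ_θ-semistable layers: μ^(1)=11; μ^(2)=13/3; μ^(3)=-3/2; μ^(4)=-4; μ^(5)=-14

((0, 0, 1, 1, 0); (0, 0, 1, 1, 1); (0, 0, 0, 1, 1); (0, 1, 0, 0, 0); (2, 0, 0, 0, 0))
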